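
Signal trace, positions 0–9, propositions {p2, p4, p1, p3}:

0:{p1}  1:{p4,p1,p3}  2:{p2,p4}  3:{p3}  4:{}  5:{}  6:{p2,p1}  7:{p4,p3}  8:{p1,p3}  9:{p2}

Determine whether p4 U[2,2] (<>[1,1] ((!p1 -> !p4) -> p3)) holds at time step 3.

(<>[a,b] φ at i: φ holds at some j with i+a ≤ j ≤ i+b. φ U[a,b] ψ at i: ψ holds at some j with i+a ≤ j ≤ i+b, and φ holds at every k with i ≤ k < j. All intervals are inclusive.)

Need some j in [5,5] with <>[1,1] ((!p1 -> !p4) -> p3), and p4 at every k in [3,j-1].
  j=5: <>[1,1] ((!p1 -> !p4) -> p3) — fails (none in [6,6]).
No j in the window works → until fails.

Does not hold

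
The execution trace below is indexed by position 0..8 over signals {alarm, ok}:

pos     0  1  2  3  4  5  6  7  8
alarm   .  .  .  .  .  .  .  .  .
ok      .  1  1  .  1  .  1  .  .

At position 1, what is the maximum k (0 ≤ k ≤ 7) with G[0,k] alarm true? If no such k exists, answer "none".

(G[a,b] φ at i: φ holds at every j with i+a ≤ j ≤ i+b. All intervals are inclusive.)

alarm must hold from j=1 onward; find where it first fails.
  j=1: fails → no k works.

none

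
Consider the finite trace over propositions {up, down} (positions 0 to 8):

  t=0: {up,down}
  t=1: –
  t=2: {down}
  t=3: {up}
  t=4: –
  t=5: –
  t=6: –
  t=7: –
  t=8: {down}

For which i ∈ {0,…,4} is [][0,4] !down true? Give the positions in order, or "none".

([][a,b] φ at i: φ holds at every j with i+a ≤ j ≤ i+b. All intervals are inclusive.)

Evaluate at each i in [0,4]:
  i=0: ✗ (fails at j=0)
  i=1: ✗ (fails at j=2)
  i=2: ✗ (fails at j=2)
  i=3: ✓ (all of [3,7])
  i=4: ✗ (fails at j=8)

3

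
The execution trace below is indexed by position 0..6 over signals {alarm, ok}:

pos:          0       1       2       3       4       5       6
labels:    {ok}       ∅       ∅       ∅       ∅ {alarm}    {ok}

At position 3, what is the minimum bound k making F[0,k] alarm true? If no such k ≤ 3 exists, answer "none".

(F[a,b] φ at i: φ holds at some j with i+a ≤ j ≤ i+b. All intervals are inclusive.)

Scan j = 3,4,… for alarm:
  j=3: fails
  j=4: fails
  j=5: holds
First hit at j=5, so smallest k = 5-3 = 2.

2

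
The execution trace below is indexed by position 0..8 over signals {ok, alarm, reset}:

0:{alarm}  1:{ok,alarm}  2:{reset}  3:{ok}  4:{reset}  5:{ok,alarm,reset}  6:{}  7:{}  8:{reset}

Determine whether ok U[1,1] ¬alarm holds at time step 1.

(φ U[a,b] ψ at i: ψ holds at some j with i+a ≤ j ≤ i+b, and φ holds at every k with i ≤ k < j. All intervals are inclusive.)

True

Need some j in [2,2] with ¬alarm, and ok at every k in [1,j-1].
  j=2: ¬alarm holds; ok holds at every k in [1,1] → satisfied.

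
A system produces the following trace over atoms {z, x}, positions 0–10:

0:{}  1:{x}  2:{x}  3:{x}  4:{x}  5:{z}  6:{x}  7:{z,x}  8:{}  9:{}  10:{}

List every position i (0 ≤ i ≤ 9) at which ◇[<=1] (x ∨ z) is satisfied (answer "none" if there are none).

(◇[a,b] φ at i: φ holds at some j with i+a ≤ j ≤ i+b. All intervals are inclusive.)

0, 1, 2, 3, 4, 5, 6, 7

Evaluate at each i in [0,9]:
  i=0: ✓ (witness j=1)
  i=1: ✓ (witness j=1)
  i=2: ✓ (witness j=2)
  i=3: ✓ (witness j=3)
  i=4: ✓ (witness j=4)
  i=5: ✓ (witness j=5)
  i=6: ✓ (witness j=6)
  i=7: ✓ (witness j=7)
  i=8: ✗ (none in [8,9])
  i=9: ✗ (none in [9,10])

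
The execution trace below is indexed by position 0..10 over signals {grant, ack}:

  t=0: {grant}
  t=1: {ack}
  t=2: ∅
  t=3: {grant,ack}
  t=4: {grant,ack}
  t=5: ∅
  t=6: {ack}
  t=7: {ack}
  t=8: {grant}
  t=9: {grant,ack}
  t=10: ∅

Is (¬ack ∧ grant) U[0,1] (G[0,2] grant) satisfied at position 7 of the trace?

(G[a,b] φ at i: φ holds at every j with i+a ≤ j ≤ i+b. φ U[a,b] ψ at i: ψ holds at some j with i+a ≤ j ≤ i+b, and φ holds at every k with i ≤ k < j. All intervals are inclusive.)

Does not hold

Need some j in [7,8] with G[0,2] grant, and (¬ack ∧ grant) at every k in [7,j-1].
  j=7: G[0,2] grant — fails at 7.
  j=8: G[0,2] grant — fails at 10.
No j in the window works → until fails.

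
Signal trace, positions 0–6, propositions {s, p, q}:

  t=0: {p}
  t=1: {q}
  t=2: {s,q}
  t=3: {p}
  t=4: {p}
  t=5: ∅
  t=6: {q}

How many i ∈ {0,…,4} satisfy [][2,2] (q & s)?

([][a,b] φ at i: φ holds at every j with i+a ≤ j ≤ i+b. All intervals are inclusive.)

1

Evaluate at each i in [0,4]:
  i=0: ✓ (all of [2,2])
  i=1: ✗ (fails at j=3)
  i=2: ✗ (fails at j=4)
  i=3: ✗ (fails at j=5)
  i=4: ✗ (fails at j=6)
Positions where it holds: {0} → 1.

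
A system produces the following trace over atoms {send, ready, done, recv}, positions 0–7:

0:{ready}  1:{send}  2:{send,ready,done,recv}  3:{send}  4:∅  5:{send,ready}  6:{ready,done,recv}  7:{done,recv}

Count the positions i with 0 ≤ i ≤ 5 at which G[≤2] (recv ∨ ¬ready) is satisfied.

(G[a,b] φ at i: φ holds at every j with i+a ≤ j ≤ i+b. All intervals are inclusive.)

Evaluate at each i in [0,5]:
  i=0: ✗ (fails at j=0)
  i=1: ✓ (all of [1,3])
  i=2: ✓ (all of [2,4])
  i=3: ✗ (fails at j=5)
  i=4: ✗ (fails at j=5)
  i=5: ✗ (fails at j=5)
Positions where it holds: {1, 2} → 2.

2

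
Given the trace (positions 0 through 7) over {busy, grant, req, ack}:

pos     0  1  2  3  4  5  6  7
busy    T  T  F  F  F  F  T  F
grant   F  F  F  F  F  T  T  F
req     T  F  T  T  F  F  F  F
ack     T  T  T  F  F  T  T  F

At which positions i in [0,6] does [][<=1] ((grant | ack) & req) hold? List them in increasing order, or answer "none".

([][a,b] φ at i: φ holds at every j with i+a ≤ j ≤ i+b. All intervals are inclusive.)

none

Evaluate at each i in [0,6]:
  i=0: ✗ (fails at j=1)
  i=1: ✗ (fails at j=1)
  i=2: ✗ (fails at j=3)
  i=3: ✗ (fails at j=3)
  i=4: ✗ (fails at j=4)
  i=5: ✗ (fails at j=5)
  i=6: ✗ (fails at j=6)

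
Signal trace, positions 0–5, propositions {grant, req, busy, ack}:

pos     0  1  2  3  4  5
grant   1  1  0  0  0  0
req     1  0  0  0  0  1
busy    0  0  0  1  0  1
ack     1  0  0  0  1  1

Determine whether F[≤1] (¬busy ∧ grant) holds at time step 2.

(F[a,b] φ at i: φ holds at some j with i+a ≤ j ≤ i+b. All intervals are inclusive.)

Check (¬busy ∧ grant) at each j in [2,3]:
  j=2: false
  j=3: false
No position in the window satisfies it → formula fails.

False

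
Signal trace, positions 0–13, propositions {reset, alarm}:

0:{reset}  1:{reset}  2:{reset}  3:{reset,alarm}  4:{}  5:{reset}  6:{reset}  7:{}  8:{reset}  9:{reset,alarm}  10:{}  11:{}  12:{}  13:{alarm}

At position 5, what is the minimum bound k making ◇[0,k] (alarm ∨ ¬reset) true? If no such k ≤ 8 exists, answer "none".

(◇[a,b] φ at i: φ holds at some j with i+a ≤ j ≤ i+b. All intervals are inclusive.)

2

Scan j = 5,6,… for (alarm ∨ ¬reset):
  j=5: fails
  j=6: fails
  j=7: holds
First hit at j=7, so smallest k = 7-5 = 2.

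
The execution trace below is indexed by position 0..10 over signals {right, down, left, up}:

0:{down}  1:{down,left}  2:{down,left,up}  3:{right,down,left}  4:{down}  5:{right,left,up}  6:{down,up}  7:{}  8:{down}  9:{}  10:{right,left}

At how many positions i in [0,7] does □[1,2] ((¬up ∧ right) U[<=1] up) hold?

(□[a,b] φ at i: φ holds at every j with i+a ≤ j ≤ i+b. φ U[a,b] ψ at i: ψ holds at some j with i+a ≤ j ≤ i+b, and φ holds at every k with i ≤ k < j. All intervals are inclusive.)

1

Evaluate at each i in [0,7]:
  i=0: ✗ (fails at j=1)
  i=1: ✗ (fails at j=3)
  i=2: ✗ (fails at j=3)
  i=3: ✗ (fails at j=4)
  i=4: ✓ (all of [5,6])
  i=5: ✗ (fails at j=7)
  i=6: ✗ (fails at j=7)
  i=7: ✗ (fails at j=8)
Positions where it holds: {4} → 1.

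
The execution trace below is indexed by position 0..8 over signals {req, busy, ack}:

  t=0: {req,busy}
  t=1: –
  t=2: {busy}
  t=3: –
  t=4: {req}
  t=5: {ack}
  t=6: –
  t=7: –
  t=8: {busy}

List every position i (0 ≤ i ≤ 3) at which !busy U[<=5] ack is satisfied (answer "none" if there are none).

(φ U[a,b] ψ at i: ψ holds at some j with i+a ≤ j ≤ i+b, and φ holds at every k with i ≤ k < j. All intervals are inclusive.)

3

Evaluate at each i in [0,3]:
  i=0: ✗ (lhs fails at k=0 before rhs at j=5)
  i=1: ✗ (lhs fails at k=2 before rhs at j=5)
  i=2: ✗ (lhs fails at k=2 before rhs at j=5)
  i=3: ✓ (rhs at j=5; lhs holds on [3,4])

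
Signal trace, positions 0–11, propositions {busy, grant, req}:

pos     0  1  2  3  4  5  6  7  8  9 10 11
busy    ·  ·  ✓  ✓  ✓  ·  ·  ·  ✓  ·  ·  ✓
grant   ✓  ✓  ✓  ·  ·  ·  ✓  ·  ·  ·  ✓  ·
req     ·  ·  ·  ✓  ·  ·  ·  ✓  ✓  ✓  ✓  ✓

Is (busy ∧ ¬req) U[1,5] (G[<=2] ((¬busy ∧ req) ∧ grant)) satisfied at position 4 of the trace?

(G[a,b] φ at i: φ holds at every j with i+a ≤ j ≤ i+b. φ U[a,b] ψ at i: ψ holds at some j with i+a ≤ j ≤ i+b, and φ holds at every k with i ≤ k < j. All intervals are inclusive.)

Need some j in [5,9] with G[<=2] ((¬busy ∧ req) ∧ grant), and (busy ∧ ¬req) at every k in [4,j-1].
  j=5: G[<=2] ((¬busy ∧ req) ∧ grant) — fails at 5.
  j=6: G[<=2] ((¬busy ∧ req) ∧ grant) — fails at 6.
  j=7: G[<=2] ((¬busy ∧ req) ∧ grant) — fails at 7.
  j=8: G[<=2] ((¬busy ∧ req) ∧ grant) — fails at 8.
  j=9: G[<=2] ((¬busy ∧ req) ∧ grant) — fails at 9.
No j in the window works → until fails.

No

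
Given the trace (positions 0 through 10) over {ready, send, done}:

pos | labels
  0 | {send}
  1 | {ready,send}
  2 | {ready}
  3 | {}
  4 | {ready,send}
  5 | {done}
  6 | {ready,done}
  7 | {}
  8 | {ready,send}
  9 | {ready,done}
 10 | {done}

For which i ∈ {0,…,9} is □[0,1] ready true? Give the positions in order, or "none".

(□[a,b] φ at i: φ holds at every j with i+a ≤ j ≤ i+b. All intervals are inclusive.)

1, 8

Evaluate at each i in [0,9]:
  i=0: ✗ (fails at j=0)
  i=1: ✓ (all of [1,2])
  i=2: ✗ (fails at j=3)
  i=3: ✗ (fails at j=3)
  i=4: ✗ (fails at j=5)
  i=5: ✗ (fails at j=5)
  i=6: ✗ (fails at j=7)
  i=7: ✗ (fails at j=7)
  i=8: ✓ (all of [8,9])
  i=9: ✗ (fails at j=10)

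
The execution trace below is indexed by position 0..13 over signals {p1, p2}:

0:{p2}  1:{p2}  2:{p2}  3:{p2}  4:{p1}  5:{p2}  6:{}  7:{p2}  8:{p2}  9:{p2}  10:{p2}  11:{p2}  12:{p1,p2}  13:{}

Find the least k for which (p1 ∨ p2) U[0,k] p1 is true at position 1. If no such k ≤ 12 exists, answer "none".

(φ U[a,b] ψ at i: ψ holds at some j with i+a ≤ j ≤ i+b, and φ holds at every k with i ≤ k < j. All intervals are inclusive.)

3

Need earliest j ≥ 1 with p1, and (p1 ∨ p2) at every k in [1,j-1].
  j=1: rhs fails.
  j=2: rhs fails.
  j=3: rhs fails.
  j=4: rhs holds; lhs holds on [1,3]. k = 3.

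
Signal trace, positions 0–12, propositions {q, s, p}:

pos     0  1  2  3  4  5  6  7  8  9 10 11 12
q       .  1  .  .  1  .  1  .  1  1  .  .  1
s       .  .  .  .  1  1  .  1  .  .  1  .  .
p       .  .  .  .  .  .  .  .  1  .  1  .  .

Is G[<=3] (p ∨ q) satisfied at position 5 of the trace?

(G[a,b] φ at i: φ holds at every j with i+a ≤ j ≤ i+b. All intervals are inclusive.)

False

Check (p ∨ q) at every j in [5,8]:
  j=5: false
  j=6: true
  j=7: false
  j=8: true
Fails at j=5 → formula fails.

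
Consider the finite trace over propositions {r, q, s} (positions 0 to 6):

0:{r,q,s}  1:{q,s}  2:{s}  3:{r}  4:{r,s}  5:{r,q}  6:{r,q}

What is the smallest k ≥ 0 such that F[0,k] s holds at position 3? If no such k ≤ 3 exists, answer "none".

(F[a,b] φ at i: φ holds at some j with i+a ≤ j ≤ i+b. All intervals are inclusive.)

1

Scan j = 3,4,… for s:
  j=3: fails
  j=4: holds
First hit at j=4, so smallest k = 4-3 = 1.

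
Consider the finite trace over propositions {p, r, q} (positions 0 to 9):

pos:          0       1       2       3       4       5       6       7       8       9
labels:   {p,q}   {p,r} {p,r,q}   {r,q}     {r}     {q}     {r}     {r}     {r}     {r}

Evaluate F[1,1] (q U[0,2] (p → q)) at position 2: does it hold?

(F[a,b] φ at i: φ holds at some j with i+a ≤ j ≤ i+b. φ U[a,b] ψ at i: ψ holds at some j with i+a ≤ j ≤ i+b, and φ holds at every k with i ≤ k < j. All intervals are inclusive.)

Check (q U[0,2] (p → q)) at each j in [3,3]:
  j=3: holds
Found at j=3 → formula holds.

True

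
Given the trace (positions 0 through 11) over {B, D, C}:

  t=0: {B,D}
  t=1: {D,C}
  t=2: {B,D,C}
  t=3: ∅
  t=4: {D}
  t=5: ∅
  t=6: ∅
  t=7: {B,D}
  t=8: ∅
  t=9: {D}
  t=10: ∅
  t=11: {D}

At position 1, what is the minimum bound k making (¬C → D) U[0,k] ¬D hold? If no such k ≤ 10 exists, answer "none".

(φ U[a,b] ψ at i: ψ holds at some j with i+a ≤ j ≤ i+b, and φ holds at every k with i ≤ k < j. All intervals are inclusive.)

2

Need earliest j ≥ 1 with ¬D, and (¬C → D) at every k in [1,j-1].
  j=1: rhs fails.
  j=2: rhs fails.
  j=3: rhs holds; lhs holds on [1,2]. k = 2.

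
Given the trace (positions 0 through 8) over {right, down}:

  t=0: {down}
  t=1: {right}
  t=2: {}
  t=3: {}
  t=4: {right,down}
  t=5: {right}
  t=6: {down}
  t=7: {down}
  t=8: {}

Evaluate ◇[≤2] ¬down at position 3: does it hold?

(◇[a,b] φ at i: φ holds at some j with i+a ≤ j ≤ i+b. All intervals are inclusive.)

True

Check ¬down at each j in [3,5]:
  j=3: true
  j=4: false
  j=5: true
Found at j=3 → formula holds.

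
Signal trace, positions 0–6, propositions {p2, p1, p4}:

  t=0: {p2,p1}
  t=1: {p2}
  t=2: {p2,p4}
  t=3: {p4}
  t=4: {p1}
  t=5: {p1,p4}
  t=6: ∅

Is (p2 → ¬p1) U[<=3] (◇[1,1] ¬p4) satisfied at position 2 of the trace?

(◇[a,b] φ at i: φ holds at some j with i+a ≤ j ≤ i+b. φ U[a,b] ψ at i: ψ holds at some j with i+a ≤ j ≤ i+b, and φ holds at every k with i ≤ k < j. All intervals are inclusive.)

Need some j in [2,5] with ◇[1,1] ¬p4, and (p2 → ¬p1) at every k in [2,j-1].
  j=2: ◇[1,1] ¬p4 — fails (none in [3,3]).
  j=3: ◇[1,1] ¬p4 holds; (p2 → ¬p1) holds at every k in [2,2] → satisfied.

Yes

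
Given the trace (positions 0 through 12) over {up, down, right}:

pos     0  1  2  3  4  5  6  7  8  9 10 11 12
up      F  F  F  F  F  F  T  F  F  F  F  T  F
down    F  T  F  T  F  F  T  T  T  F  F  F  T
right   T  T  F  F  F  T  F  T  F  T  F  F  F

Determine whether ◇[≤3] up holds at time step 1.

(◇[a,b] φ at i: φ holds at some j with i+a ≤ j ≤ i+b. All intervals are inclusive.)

False

Check up at each j in [1,4]:
  j=1: false
  j=2: false
  j=3: false
  j=4: false
No position in the window satisfies it → formula fails.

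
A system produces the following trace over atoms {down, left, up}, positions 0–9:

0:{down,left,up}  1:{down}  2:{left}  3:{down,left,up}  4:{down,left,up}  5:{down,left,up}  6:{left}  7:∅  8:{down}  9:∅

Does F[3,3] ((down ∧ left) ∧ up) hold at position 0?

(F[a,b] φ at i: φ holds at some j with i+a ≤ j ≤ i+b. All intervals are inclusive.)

Yes

Check ((down ∧ left) ∧ up) at each j in [3,3]:
  j=3: true
Found at j=3 → formula holds.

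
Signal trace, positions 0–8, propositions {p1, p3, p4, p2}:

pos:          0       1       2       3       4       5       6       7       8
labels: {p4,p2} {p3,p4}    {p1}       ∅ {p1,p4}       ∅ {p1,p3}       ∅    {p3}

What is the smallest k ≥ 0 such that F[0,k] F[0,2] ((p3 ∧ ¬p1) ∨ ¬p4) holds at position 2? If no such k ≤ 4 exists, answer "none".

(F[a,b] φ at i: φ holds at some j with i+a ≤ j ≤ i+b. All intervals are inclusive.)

Scan j = 2,3,… for F[0,2] ((p3 ∧ ¬p1) ∨ ¬p4):
  j=2: holds
First hit at j=2, so smallest k = 2-2 = 0.

0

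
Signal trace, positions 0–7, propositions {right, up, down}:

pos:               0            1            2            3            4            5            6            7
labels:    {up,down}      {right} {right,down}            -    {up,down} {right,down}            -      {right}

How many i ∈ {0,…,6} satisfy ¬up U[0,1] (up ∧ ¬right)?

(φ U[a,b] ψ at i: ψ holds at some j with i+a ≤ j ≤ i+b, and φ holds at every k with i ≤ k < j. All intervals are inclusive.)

3

Evaluate at each i in [0,6]:
  i=0: ✓ (rhs at j=0)
  i=1: ✗ (no rhs in [1,2])
  i=2: ✗ (no rhs in [2,3])
  i=3: ✓ (rhs at j=4; lhs holds on [3,3])
  i=4: ✓ (rhs at j=4)
  i=5: ✗ (no rhs in [5,6])
  i=6: ✗ (no rhs in [6,7])
Positions where it holds: {0, 3, 4} → 3.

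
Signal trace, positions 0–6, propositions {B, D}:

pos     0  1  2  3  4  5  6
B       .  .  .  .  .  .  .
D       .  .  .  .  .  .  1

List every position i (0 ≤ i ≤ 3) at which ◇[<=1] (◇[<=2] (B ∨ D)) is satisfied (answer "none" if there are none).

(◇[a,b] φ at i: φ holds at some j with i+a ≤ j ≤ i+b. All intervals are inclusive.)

Evaluate at each i in [0,3]:
  i=0: ✗ (none in [0,1])
  i=1: ✗ (none in [1,2])
  i=2: ✗ (none in [2,3])
  i=3: ✓ (witness j=4)

3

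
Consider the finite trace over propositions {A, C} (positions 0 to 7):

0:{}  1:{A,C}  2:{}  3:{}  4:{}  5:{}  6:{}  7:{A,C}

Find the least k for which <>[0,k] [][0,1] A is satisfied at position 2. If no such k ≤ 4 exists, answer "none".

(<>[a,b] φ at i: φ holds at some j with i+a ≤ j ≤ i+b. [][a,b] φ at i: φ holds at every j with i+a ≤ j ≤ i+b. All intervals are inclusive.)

Scan j = 2,3,… for [][0,1] A:
  j=2: fails
  j=3: fails
  j=4: fails
  j=5: fails
  j=6: fails
No j in [2,6] satisfies it → none.

none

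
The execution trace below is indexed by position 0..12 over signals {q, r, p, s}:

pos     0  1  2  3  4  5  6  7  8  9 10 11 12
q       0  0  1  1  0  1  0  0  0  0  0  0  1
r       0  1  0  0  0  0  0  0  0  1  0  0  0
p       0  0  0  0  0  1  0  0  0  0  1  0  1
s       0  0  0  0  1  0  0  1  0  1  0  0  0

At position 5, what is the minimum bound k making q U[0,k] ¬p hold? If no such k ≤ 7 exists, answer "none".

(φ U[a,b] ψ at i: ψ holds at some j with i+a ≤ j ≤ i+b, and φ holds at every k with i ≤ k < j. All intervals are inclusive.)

Need earliest j ≥ 5 with ¬p, and q at every k in [5,j-1].
  j=5: rhs fails.
  j=6: rhs holds; lhs holds on [5,5]. k = 1.

1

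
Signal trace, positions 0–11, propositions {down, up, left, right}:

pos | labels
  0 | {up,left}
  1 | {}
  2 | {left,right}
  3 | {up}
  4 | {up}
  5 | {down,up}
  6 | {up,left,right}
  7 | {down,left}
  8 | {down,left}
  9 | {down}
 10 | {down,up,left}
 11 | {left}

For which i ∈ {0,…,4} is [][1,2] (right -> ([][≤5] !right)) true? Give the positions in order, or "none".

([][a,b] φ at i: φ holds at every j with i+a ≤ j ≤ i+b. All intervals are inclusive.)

Evaluate at each i in [0,4]:
  i=0: ✗ (fails at j=2)
  i=1: ✗ (fails at j=2)
  i=2: ✓ (all of [3,4])
  i=3: ✓ (all of [4,5])
  i=4: ✗ (fails at j=6)

2, 3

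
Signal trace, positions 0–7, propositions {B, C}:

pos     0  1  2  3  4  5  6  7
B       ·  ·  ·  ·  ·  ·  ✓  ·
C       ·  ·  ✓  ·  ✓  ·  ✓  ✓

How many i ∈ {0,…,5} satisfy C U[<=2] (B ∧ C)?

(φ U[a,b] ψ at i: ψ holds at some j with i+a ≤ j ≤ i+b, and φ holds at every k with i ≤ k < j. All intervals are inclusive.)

0

Evaluate at each i in [0,5]:
  i=0: ✗ (no rhs in [0,2])
  i=1: ✗ (no rhs in [1,3])
  i=2: ✗ (no rhs in [2,4])
  i=3: ✗ (no rhs in [3,5])
  i=4: ✗ (lhs fails at k=5 before rhs at j=6)
  i=5: ✗ (lhs fails at k=5 before rhs at j=6)
Positions where it holds: {} → 0.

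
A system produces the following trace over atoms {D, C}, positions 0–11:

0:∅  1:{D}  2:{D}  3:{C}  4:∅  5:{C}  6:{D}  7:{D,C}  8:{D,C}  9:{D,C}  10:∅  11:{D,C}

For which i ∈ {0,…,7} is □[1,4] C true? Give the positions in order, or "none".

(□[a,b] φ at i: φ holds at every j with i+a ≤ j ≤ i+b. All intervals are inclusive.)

Evaluate at each i in [0,7]:
  i=0: ✗ (fails at j=1)
  i=1: ✗ (fails at j=2)
  i=2: ✗ (fails at j=4)
  i=3: ✗ (fails at j=4)
  i=4: ✗ (fails at j=6)
  i=5: ✗ (fails at j=6)
  i=6: ✗ (fails at j=10)
  i=7: ✗ (fails at j=10)

none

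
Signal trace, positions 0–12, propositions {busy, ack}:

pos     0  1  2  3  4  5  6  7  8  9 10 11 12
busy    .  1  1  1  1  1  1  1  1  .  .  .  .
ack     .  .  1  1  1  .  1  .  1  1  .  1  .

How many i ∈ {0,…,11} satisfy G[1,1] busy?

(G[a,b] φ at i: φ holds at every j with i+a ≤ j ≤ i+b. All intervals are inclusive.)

8

Evaluate at each i in [0,11]:
  i=0: ✓ (all of [1,1])
  i=1: ✓ (all of [2,2])
  i=2: ✓ (all of [3,3])
  i=3: ✓ (all of [4,4])
  i=4: ✓ (all of [5,5])
  i=5: ✓ (all of [6,6])
  i=6: ✓ (all of [7,7])
  i=7: ✓ (all of [8,8])
  i=8: ✗ (fails at j=9)
  i=9: ✗ (fails at j=10)
  i=10: ✗ (fails at j=11)
  i=11: ✗ (fails at j=12)
Positions where it holds: {0, 1, 2, 3, 4, 5, 6, 7} → 8.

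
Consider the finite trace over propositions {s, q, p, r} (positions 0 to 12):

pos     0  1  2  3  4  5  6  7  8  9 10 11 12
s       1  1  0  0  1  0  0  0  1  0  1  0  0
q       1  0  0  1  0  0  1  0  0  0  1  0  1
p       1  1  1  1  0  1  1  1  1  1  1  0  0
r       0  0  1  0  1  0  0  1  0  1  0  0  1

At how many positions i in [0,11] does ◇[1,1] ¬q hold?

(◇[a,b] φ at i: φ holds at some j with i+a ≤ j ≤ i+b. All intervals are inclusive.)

8

Evaluate at each i in [0,11]:
  i=0: ✓ (witness j=1)
  i=1: ✓ (witness j=2)
  i=2: ✗ (none in [3,3])
  i=3: ✓ (witness j=4)
  i=4: ✓ (witness j=5)
  i=5: ✗ (none in [6,6])
  i=6: ✓ (witness j=7)
  i=7: ✓ (witness j=8)
  i=8: ✓ (witness j=9)
  i=9: ✗ (none in [10,10])
  i=10: ✓ (witness j=11)
  i=11: ✗ (none in [12,12])
Positions where it holds: {0, 1, 3, 4, 6, 7, 8, 10} → 8.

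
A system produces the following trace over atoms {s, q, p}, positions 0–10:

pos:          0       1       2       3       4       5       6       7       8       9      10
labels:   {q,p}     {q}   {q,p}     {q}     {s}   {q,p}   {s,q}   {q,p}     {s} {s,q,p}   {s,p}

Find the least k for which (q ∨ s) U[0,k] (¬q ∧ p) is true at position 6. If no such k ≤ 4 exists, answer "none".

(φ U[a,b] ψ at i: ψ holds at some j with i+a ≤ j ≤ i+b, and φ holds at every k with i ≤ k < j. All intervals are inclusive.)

4

Need earliest j ≥ 6 with (¬q ∧ p), and (q ∨ s) at every k in [6,j-1].
  j=6: rhs fails.
  j=7: rhs fails.
  j=8: rhs fails.
  j=9: rhs fails.
  j=10: rhs holds; lhs holds on [6,9]. k = 4.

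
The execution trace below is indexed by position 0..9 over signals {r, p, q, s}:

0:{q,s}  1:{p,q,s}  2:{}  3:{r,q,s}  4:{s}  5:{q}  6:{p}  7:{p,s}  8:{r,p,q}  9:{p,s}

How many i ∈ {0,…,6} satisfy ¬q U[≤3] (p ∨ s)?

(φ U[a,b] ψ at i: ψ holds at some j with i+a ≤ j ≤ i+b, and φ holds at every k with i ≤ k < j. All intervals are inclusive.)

6

Evaluate at each i in [0,6]:
  i=0: ✓ (rhs at j=0)
  i=1: ✓ (rhs at j=1)
  i=2: ✓ (rhs at j=3; lhs holds on [2,2])
  i=3: ✓ (rhs at j=3)
  i=4: ✓ (rhs at j=4)
  i=5: ✗ (lhs fails at k=5 before rhs at j=6)
  i=6: ✓ (rhs at j=6)
Positions where it holds: {0, 1, 2, 3, 4, 6} → 6.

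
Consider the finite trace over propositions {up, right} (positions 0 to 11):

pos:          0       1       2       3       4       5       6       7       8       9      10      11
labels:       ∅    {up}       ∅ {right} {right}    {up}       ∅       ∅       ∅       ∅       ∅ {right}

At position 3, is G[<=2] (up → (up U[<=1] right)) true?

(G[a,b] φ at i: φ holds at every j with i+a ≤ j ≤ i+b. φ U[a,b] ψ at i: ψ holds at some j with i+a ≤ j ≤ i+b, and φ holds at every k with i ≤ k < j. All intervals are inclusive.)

Check (up → (up U[<=1] right)) at every j in [3,5]:
  j=3: antecedent false → ✓
  j=4: antecedent false → ✓
  j=5: antecedent true; consequent fails → ✗
Fails at j=5 → formula fails.

False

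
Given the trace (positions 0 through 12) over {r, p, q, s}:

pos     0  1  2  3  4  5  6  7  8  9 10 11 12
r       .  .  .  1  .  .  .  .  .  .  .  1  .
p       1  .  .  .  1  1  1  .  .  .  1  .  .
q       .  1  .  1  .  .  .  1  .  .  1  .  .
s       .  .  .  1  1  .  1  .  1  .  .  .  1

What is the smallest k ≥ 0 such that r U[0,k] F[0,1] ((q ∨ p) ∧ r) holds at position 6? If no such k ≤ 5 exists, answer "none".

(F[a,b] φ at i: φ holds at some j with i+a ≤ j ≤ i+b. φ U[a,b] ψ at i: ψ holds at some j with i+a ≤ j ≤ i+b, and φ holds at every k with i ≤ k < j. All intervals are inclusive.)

Need earliest j ≥ 6 with F[0,1] ((q ∨ p) ∧ r), and r at every k in [6,j-1].
  j=6: rhs fails.
  j=7: rhs fails.
  j=8: rhs fails.
  j=9: rhs fails.
  j=10: rhs fails.
  j=11: rhs fails.
No witness within the range → none.

none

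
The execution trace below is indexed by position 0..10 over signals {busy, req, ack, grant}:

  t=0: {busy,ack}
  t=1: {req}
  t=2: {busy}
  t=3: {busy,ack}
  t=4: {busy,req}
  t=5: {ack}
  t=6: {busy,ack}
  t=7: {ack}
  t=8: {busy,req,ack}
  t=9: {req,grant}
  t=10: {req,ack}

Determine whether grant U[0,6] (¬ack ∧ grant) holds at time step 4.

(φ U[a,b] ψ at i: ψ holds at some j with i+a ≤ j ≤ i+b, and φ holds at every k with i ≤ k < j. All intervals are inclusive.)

Need some j in [4,10] with (¬ack ∧ grant), and grant at every k in [4,j-1].
  j=4: (¬ack ∧ grant) false.
  j=5: (¬ack ∧ grant) false.
  j=6: (¬ack ∧ grant) false.
  j=7: (¬ack ∧ grant) false.
  j=8: (¬ack ∧ grant) false.
  j=9: (¬ack ∧ grant) holds, but grant fails at k=4 → not this j.
  j=10: (¬ack ∧ grant) false.
No j in the window works → until fails.

False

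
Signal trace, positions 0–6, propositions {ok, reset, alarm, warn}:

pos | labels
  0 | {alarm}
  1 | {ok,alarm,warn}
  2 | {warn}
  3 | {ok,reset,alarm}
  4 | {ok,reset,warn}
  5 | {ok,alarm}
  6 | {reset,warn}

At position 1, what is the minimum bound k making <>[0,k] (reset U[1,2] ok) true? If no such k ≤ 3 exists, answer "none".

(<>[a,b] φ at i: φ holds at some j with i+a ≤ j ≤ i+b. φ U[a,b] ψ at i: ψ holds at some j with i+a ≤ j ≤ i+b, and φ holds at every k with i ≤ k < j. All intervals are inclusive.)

Scan j = 1,2,… for (reset U[1,2] ok):
  j=1: fails
  j=2: fails
  j=3: holds
First hit at j=3, so smallest k = 3-1 = 2.

2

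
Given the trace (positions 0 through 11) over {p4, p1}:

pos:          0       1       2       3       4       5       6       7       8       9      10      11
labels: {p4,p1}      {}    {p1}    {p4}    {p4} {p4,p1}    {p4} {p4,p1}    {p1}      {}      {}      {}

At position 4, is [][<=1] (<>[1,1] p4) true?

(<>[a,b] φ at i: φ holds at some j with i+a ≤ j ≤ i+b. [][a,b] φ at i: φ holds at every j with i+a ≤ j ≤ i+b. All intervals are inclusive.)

True

Check <>[1,1] p4 at every j in [4,5]:
  j=4: holds (witness at 5)
  j=5: holds (witness at 6)
All positions satisfy it → formula holds.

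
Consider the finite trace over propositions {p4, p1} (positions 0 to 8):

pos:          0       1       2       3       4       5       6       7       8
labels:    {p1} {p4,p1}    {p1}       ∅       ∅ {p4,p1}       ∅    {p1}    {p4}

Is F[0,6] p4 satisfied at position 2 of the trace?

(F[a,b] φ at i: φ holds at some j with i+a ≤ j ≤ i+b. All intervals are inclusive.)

Check p4 at each j in [2,8]:
  j=2: false
  j=3: false
  j=4: false
  j=5: true
  j=6: false
  j=7: false
  j=8: true
Found at j=5 → formula holds.

Yes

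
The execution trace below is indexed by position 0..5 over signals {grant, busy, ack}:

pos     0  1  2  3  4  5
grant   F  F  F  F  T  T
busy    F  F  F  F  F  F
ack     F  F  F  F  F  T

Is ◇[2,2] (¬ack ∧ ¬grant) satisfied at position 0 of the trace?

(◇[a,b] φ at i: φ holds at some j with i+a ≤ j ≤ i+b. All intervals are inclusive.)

Holds

Check (¬ack ∧ ¬grant) at each j in [2,2]:
  j=2: true
Found at j=2 → formula holds.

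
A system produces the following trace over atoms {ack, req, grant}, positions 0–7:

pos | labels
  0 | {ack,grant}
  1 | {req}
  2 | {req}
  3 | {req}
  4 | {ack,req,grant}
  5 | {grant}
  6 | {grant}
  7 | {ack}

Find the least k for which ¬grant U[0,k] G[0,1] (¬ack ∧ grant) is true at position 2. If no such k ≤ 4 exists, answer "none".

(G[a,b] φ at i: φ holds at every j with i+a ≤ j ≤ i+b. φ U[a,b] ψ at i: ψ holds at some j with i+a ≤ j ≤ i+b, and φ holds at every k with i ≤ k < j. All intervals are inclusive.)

none

Need earliest j ≥ 2 with G[0,1] (¬ack ∧ grant), and ¬grant at every k in [2,j-1].
  j=2: rhs fails.
  j=3: rhs fails.
  j=4: rhs fails.
  j=5: rhs holds but lhs fails at k=4.
  j=6: rhs fails.
No witness within the range → none.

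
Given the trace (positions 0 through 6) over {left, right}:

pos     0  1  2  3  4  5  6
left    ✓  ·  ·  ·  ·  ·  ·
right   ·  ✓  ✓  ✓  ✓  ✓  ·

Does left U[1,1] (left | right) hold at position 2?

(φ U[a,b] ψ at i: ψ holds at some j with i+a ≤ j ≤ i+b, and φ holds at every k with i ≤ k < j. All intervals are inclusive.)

Need some j in [3,3] with (left | right), and left at every k in [2,j-1].
  j=3: (left | right) holds, but left fails at k=2 → not this j.
No j in the window works → until fails.

False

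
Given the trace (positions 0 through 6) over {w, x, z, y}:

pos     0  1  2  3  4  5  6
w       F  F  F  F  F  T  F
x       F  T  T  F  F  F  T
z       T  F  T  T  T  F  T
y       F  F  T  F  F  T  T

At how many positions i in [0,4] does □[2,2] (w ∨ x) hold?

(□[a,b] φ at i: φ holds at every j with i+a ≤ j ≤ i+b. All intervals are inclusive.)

Evaluate at each i in [0,4]:
  i=0: ✓ (all of [2,2])
  i=1: ✗ (fails at j=3)
  i=2: ✗ (fails at j=4)
  i=3: ✓ (all of [5,5])
  i=4: ✓ (all of [6,6])
Positions where it holds: {0, 3, 4} → 3.

3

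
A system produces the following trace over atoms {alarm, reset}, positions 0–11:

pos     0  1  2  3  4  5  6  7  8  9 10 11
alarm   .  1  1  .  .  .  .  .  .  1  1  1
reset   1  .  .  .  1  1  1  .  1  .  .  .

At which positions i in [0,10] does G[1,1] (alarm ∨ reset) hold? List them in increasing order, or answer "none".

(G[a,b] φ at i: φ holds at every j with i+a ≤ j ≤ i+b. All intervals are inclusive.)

Evaluate at each i in [0,10]:
  i=0: ✓ (all of [1,1])
  i=1: ✓ (all of [2,2])
  i=2: ✗ (fails at j=3)
  i=3: ✓ (all of [4,4])
  i=4: ✓ (all of [5,5])
  i=5: ✓ (all of [6,6])
  i=6: ✗ (fails at j=7)
  i=7: ✓ (all of [8,8])
  i=8: ✓ (all of [9,9])
  i=9: ✓ (all of [10,10])
  i=10: ✓ (all of [11,11])

0, 1, 3, 4, 5, 7, 8, 9, 10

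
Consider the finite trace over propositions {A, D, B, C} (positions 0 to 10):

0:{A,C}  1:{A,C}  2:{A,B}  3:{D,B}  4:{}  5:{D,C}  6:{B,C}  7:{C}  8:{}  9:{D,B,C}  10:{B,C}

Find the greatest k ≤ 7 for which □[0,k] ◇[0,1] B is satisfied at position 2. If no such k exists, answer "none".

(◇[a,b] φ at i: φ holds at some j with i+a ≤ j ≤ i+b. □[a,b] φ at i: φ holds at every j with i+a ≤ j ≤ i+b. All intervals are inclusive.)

◇[0,1] B must hold from j=2 onward; find where it first fails.
  j=2: holds
  j=3: holds
  j=4: fails
Holds on [2,3], so largest k = 1.

1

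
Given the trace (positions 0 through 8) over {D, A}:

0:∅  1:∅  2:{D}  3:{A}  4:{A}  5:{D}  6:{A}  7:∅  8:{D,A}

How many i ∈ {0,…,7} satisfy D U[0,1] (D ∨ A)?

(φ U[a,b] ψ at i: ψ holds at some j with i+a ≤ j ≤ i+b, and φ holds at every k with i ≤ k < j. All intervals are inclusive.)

Evaluate at each i in [0,7]:
  i=0: ✗ (no rhs in [0,1])
  i=1: ✗ (lhs fails at k=1 before rhs at j=2)
  i=2: ✓ (rhs at j=2)
  i=3: ✓ (rhs at j=3)
  i=4: ✓ (rhs at j=4)
  i=5: ✓ (rhs at j=5)
  i=6: ✓ (rhs at j=6)
  i=7: ✗ (lhs fails at k=7 before rhs at j=8)
Positions where it holds: {2, 3, 4, 5, 6} → 5.

5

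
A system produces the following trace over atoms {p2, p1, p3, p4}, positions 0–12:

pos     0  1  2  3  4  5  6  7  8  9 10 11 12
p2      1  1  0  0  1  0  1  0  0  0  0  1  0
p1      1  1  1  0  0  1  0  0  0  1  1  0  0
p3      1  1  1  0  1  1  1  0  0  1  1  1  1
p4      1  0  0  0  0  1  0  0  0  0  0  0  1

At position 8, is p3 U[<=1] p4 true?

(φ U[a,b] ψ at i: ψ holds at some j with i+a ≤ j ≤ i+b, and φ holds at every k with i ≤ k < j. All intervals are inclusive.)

Need some j in [8,9] with p4, and p3 at every k in [8,j-1].
  j=8: p4 false.
  j=9: p4 false.
No j in the window works → until fails.

Does not hold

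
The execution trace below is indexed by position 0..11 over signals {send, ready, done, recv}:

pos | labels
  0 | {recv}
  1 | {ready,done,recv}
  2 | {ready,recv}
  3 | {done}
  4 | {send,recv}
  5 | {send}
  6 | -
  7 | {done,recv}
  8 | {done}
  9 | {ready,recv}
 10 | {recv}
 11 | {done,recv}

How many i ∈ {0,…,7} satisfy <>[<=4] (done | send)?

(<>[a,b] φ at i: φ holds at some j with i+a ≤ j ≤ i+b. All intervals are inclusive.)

Evaluate at each i in [0,7]:
  i=0: ✓ (witness j=1)
  i=1: ✓ (witness j=1)
  i=2: ✓ (witness j=3)
  i=3: ✓ (witness j=3)
  i=4: ✓ (witness j=4)
  i=5: ✓ (witness j=5)
  i=6: ✓ (witness j=7)
  i=7: ✓ (witness j=7)
Positions where it holds: {0, 1, 2, 3, 4, 5, 6, 7} → 8.

8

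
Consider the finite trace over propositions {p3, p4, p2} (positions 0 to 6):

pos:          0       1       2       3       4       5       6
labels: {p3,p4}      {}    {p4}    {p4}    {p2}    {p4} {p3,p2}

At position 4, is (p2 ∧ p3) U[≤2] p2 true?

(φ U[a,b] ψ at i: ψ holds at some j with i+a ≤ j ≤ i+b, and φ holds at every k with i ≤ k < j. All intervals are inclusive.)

Holds

Need some j in [4,6] with p2, and (p2 ∧ p3) at every k in [4,j-1].
  j=4: p2 holds; no prefix to check → satisfied.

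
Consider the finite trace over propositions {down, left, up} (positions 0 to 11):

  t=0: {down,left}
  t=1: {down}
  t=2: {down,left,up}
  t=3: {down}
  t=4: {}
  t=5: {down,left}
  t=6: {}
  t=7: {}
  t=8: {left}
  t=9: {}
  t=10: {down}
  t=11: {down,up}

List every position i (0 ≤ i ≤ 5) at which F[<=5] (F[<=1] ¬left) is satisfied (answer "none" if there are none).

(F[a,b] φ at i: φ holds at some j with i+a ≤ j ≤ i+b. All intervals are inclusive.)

0, 1, 2, 3, 4, 5

Evaluate at each i in [0,5]:
  i=0: ✓ (witness j=0)
  i=1: ✓ (witness j=1)
  i=2: ✓ (witness j=2)
  i=3: ✓ (witness j=3)
  i=4: ✓ (witness j=4)
  i=5: ✓ (witness j=5)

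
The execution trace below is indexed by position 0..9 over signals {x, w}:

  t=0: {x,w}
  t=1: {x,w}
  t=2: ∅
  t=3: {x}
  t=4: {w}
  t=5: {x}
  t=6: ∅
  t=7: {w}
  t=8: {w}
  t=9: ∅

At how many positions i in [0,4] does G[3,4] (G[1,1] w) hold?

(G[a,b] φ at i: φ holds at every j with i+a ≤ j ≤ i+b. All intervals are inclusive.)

Evaluate at each i in [0,4]:
  i=0: ✗ (fails at j=4)
  i=1: ✗ (fails at j=4)
  i=2: ✗ (fails at j=5)
  i=3: ✓ (all of [6,7])
  i=4: ✗ (fails at j=8)
Positions where it holds: {3} → 1.

1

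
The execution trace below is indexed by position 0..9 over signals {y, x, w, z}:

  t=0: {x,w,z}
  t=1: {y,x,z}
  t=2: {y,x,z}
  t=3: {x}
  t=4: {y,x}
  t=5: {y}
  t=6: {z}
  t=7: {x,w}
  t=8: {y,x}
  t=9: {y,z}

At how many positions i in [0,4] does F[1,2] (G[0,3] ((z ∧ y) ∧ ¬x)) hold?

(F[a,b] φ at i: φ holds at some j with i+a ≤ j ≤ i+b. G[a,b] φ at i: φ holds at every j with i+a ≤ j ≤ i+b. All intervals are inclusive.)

Evaluate at each i in [0,4]:
  i=0: ✗ (none in [1,2])
  i=1: ✗ (none in [2,3])
  i=2: ✗ (none in [3,4])
  i=3: ✗ (none in [4,5])
  i=4: ✗ (none in [5,6])
Positions where it holds: {} → 0.

0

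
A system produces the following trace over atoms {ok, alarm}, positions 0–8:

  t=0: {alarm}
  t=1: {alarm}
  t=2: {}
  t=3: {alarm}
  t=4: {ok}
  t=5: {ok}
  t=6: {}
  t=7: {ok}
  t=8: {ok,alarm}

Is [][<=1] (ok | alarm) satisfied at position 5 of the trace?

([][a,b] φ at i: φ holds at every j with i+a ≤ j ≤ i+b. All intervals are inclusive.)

Check (ok | alarm) at every j in [5,6]:
  j=5: true
  j=6: false
Fails at j=6 → formula fails.

False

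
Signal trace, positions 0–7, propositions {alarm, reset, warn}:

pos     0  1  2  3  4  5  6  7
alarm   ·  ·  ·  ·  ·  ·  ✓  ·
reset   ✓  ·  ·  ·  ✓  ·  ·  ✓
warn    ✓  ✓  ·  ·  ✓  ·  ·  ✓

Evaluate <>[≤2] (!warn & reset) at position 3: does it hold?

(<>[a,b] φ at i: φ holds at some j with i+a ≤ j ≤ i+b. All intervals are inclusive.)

False

Check (!warn & reset) at each j in [3,5]:
  j=3: false
  j=4: false
  j=5: false
No position in the window satisfies it → formula fails.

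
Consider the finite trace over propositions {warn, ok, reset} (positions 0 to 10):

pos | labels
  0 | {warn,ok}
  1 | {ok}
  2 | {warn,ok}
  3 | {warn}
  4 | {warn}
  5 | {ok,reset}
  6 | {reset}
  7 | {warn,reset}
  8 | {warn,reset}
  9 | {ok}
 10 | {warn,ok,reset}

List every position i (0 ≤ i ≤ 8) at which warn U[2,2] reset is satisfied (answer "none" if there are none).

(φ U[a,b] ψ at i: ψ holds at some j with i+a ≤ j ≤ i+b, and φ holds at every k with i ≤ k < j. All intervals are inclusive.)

3

Evaluate at each i in [0,8]:
  i=0: ✗ (no rhs in [2,2])
  i=1: ✗ (no rhs in [3,3])
  i=2: ✗ (no rhs in [4,4])
  i=3: ✓ (rhs at j=5; lhs holds on [3,4])
  i=4: ✗ (lhs fails at k=5 before rhs at j=6)
  i=5: ✗ (lhs fails at k=5 before rhs at j=7)
  i=6: ✗ (lhs fails at k=6 before rhs at j=8)
  i=7: ✗ (no rhs in [9,9])
  i=8: ✗ (lhs fails at k=9 before rhs at j=10)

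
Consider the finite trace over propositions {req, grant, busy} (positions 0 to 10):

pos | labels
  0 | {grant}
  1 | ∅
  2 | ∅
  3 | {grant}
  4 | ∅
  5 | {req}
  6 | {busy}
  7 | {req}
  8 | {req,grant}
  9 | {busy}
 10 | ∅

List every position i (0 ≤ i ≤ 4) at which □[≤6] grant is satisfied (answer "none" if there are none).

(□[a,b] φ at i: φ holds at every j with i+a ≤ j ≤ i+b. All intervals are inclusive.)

Evaluate at each i in [0,4]:
  i=0: ✗ (fails at j=1)
  i=1: ✗ (fails at j=1)
  i=2: ✗ (fails at j=2)
  i=3: ✗ (fails at j=4)
  i=4: ✗ (fails at j=4)

none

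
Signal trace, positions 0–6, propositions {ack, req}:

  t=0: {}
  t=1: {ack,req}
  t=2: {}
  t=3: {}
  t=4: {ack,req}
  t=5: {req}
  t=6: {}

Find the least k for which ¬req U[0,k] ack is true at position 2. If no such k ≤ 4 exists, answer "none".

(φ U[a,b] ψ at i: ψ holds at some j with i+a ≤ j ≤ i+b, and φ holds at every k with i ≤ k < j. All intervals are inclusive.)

Need earliest j ≥ 2 with ack, and ¬req at every k in [2,j-1].
  j=2: rhs fails.
  j=3: rhs fails.
  j=4: rhs holds; lhs holds on [2,3]. k = 2.

2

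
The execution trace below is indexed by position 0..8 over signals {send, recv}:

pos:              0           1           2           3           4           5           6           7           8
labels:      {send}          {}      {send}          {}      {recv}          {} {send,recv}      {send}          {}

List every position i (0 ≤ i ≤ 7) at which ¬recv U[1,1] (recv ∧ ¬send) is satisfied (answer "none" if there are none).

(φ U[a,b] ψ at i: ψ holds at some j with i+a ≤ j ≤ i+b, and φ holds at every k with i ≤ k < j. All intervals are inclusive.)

Evaluate at each i in [0,7]:
  i=0: ✗ (no rhs in [1,1])
  i=1: ✗ (no rhs in [2,2])
  i=2: ✗ (no rhs in [3,3])
  i=3: ✓ (rhs at j=4; lhs holds on [3,3])
  i=4: ✗ (no rhs in [5,5])
  i=5: ✗ (no rhs in [6,6])
  i=6: ✗ (no rhs in [7,7])
  i=7: ✗ (no rhs in [8,8])

3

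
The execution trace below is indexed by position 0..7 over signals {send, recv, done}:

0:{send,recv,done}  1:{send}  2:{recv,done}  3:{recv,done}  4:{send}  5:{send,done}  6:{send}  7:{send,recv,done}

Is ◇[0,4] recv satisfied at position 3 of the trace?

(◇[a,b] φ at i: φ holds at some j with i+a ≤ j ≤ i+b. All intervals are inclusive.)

Check recv at each j in [3,7]:
  j=3: true
  j=4: false
  j=5: false
  j=6: false
  j=7: true
Found at j=3 → formula holds.

Yes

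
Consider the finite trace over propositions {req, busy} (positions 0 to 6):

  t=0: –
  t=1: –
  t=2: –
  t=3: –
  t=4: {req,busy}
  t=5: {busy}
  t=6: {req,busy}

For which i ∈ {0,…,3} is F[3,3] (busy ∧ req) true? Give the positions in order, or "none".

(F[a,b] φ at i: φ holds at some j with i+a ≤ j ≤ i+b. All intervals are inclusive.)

Evaluate at each i in [0,3]:
  i=0: ✗ (none in [3,3])
  i=1: ✓ (witness j=4)
  i=2: ✗ (none in [5,5])
  i=3: ✓ (witness j=6)

1, 3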